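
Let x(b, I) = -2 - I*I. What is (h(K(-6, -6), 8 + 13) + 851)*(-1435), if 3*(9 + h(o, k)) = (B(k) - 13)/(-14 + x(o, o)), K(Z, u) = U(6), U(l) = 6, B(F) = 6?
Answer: -188500165/156 ≈ -1.2083e+6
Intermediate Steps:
K(Z, u) = 6
x(b, I) = -2 - I²
h(o, k) = -9 - 7/(3*(-16 - o²)) (h(o, k) = -9 + ((6 - 13)/(-14 + (-2 - o²)))/3 = -9 + (-7/(-16 - o²))/3 = -9 - 7/(3*(-16 - o²)))
(h(K(-6, -6), 8 + 13) + 851)*(-1435) = ((-425 - 27*6²)/(3*(16 + 6²)) + 851)*(-1435) = ((-425 - 27*36)/(3*(16 + 36)) + 851)*(-1435) = ((⅓)*(-425 - 972)/52 + 851)*(-1435) = ((⅓)*(1/52)*(-1397) + 851)*(-1435) = (-1397/156 + 851)*(-1435) = (131359/156)*(-1435) = -188500165/156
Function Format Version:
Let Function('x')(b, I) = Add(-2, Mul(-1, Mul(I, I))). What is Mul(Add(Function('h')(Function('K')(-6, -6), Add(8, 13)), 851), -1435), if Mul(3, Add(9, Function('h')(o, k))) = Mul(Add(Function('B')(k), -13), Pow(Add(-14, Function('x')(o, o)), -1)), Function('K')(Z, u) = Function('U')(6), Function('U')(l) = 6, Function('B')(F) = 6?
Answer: Rational(-188500165, 156) ≈ -1.2083e+6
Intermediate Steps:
Function('K')(Z, u) = 6
Function('x')(b, I) = Add(-2, Mul(-1, Pow(I, 2)))
Function('h')(o, k) = Add(-9, Mul(Rational(-7, 3), Pow(Add(-16, Mul(-1, Pow(o, 2))), -1))) (Function('h')(o, k) = Add(-9, Mul(Rational(1, 3), Mul(Add(6, -13), Pow(Add(-14, Add(-2, Mul(-1, Pow(o, 2)))), -1)))) = Add(-9, Mul(Rational(1, 3), Mul(-7, Pow(Add(-16, Mul(-1, Pow(o, 2))), -1)))) = Add(-9, Mul(Rational(-7, 3), Pow(Add(-16, Mul(-1, Pow(o, 2))), -1))))
Mul(Add(Function('h')(Function('K')(-6, -6), Add(8, 13)), 851), -1435) = Mul(Add(Mul(Rational(1, 3), Pow(Add(16, Pow(6, 2)), -1), Add(-425, Mul(-27, Pow(6, 2)))), 851), -1435) = Mul(Add(Mul(Rational(1, 3), Pow(Add(16, 36), -1), Add(-425, Mul(-27, 36))), 851), -1435) = Mul(Add(Mul(Rational(1, 3), Pow(52, -1), Add(-425, -972)), 851), -1435) = Mul(Add(Mul(Rational(1, 3), Rational(1, 52), -1397), 851), -1435) = Mul(Add(Rational(-1397, 156), 851), -1435) = Mul(Rational(131359, 156), -1435) = Rational(-188500165, 156)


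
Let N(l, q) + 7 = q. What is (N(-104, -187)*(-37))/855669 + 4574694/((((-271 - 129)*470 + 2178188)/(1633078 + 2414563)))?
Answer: 293410785955641385/31535966218 ≈ 9.3040e+6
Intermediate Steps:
N(l, q) = -7 + q
(N(-104, -187)*(-37))/855669 + 4574694/((((-271 - 129)*470 + 2178188)/(1633078 + 2414563))) = ((-7 - 187)*(-37))/855669 + 4574694/((((-271 - 129)*470 + 2178188)/(1633078 + 2414563))) = -194*(-37)*(1/855669) + 4574694/(((-400*470 + 2178188)/4047641)) = 7178*(1/855669) + 4574694/(((-188000 + 2178188)*(1/4047641))) = 7178/855669 + 4574694/((1990188*(1/4047641))) = 7178/855669 + 4574694/(1990188/4047641) = 7178/855669 + 4574694*(4047641/1990188) = 7178/855669 + 3086119832809/331698 = 293410785955641385/31535966218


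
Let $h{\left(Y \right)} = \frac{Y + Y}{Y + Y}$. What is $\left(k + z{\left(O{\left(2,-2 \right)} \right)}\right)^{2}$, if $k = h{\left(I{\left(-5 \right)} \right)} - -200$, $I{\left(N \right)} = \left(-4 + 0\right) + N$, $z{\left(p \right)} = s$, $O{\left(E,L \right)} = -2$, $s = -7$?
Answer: $37636$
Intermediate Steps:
$z{\left(p \right)} = -7$
$I{\left(N \right)} = -4 + N$
$h{\left(Y \right)} = 1$ ($h{\left(Y \right)} = \frac{2 Y}{2 Y} = 2 Y \frac{1}{2 Y} = 1$)
$k = 201$ ($k = 1 - -200 = 1 + 200 = 201$)
$\left(k + z{\left(O{\left(2,-2 \right)} \right)}\right)^{2} = \left(201 - 7\right)^{2} = 194^{2} = 37636$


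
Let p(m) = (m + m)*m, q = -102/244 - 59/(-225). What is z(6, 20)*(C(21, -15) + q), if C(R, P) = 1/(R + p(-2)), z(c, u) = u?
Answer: -193166/79605 ≈ -2.4266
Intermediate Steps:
q = -4277/27450 (q = -102*1/244 - 59*(-1/225) = -51/122 + 59/225 = -4277/27450 ≈ -0.15581)
p(m) = 2*m² (p(m) = (2*m)*m = 2*m²)
C(R, P) = 1/(8 + R) (C(R, P) = 1/(R + 2*(-2)²) = 1/(R + 2*4) = 1/(R + 8) = 1/(8 + R))
z(6, 20)*(C(21, -15) + q) = 20*(1/(8 + 21) - 4277/27450) = 20*(1/29 - 4277/27450) = 20*(-96583/796050) = -193166/79605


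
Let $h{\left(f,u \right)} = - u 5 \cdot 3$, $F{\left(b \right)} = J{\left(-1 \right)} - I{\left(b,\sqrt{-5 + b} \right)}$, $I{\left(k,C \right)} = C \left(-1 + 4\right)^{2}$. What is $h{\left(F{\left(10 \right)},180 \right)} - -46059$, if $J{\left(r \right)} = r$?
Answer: $43359$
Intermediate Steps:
$I{\left(k,C \right)} = 9 C$ ($I{\left(k,C \right)} = C 3^{2} = C 9 = 9 C$)
$F{\left(b \right)} = -1 - 9 \sqrt{-5 + b}$
$h{\left(f,u \right)} = - 15 u$ ($h{\left(f,u \right)} = - u 15 = - 15 u$)
$h{\left(F{\left(10 \right)},180 \right)} - -46059 = \left(-15\right) 180 - -46059 = -2700 + 46059 = 43359$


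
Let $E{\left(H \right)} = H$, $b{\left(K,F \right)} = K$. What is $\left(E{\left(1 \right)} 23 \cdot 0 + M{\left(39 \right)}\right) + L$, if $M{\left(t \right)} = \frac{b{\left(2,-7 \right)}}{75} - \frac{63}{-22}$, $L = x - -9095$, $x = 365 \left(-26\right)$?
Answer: $- \frac{646981}{1650} \approx -392.11$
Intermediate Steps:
$x = -9490$
$L = -395$ ($L = -9490 - -9095 = -9490 + 9095 = -395$)
$M{\left(t \right)} = \frac{4769}{1650}$ ($M{\left(t \right)} = \frac{2}{75} - \frac{63}{-22} = 2 \cdot \frac{1}{75} - - \frac{63}{22} = \frac{2}{75} + \frac{63}{22} = \frac{4769}{1650}$)
$\left(E{\left(1 \right)} 23 \cdot 0 + M{\left(39 \right)}\right) + L = \left(1 \cdot 23 \cdot 0 + \frac{4769}{1650}\right) - 395 = \left(23 \cdot 0 + \frac{4769}{1650}\right) - 395 = \left(0 + \frac{4769}{1650}\right) - 395 = \frac{4769}{1650} - 395 = - \frac{646981}{1650}$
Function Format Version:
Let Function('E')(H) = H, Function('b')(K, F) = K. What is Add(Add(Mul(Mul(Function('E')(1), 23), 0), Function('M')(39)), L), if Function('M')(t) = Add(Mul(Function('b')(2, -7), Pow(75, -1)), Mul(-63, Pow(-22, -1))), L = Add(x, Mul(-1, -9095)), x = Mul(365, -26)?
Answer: Rational(-646981, 1650) ≈ -392.11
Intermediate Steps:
x = -9490
L = -395 (L = Add(-9490, Mul(-1, -9095)) = Add(-9490, 9095) = -395)
Function('M')(t) = Rational(4769, 1650) (Function('M')(t) = Add(Mul(2, Pow(75, -1)), Mul(-63, Pow(-22, -1))) = Add(Mul(2, Rational(1, 75)), Mul(-63, Rational(-1, 22))) = Add(Rational(2, 75), Rational(63, 22)) = Rational(4769, 1650))
Add(Add(Mul(Mul(Function('E')(1), 23), 0), Function('M')(39)), L) = Add(Add(Mul(Mul(1, 23), 0), Rational(4769, 1650)), -395) = Add(Add(Mul(23, 0), Rational(4769, 1650)), -395) = Add(Add(0, Rational(4769, 1650)), -395) = Add(Rational(4769, 1650), -395) = Rational(-646981, 1650)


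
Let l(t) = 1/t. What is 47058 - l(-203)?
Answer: 9552775/203 ≈ 47058.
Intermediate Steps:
47058 - l(-203) = 47058 - 1/(-203) = 47058 - 1*(-1/203) = 47058 + 1/203 = 9552775/203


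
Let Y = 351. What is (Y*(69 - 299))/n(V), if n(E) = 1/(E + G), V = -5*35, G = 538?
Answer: -29304990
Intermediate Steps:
V = -175
n(E) = 1/(538 + E) (n(E) = 1/(E + 538) = 1/(538 + E))
(Y*(69 - 299))/n(V) = (351*(69 - 299))/(1/(538 - 175)) = (351*(-230))/(1/363) = -80730/1/363 = -80730*363 = -29304990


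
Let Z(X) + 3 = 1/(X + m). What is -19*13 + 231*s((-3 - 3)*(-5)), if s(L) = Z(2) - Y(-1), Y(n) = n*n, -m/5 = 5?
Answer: -27164/23 ≈ -1181.0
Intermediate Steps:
m = -25 (m = -5*5 = -25)
Y(n) = n²
Z(X) = -3 + 1/(-25 + X) (Z(X) = -3 + 1/(X - 25) = -3 + 1/(-25 + X))
s(L) = -93/23 (s(L) = (76 - 3*2)/(-25 + 2) - 1*(-1)² = (76 - 6)/(-23) - 1*1 = -1/23*70 - 1 = -70/23 - 1 = -93/23)
-19*13 + 231*s((-3 - 3)*(-5)) = -19*13 + 231*(-93/23) = -247 - 21483/23 = -27164/23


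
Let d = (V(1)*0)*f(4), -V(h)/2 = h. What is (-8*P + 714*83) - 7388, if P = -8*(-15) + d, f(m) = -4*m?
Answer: 50914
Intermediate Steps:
V(h) = -2*h
d = 0 (d = (-2*1*0)*(-4*4) = -2*0*(-16) = 0*(-16) = 0)
P = 120 (P = -8*(-15) + 0 = 120 + 0 = 120)
(-8*P + 714*83) - 7388 = (-8*120 + 714*83) - 7388 = (-960 + 59262) - 7388 = 58302 - 7388 = 50914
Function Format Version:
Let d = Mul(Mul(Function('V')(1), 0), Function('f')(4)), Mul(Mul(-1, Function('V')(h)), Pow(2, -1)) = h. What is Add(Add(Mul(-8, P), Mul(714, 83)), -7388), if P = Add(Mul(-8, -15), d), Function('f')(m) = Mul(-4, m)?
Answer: 50914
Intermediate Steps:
Function('V')(h) = Mul(-2, h)
d = 0 (d = Mul(Mul(Mul(-2, 1), 0), Mul(-4, 4)) = Mul(Mul(-2, 0), -16) = Mul(0, -16) = 0)
P = 120 (P = Add(Mul(-8, -15), 0) = Add(120, 0) = 120)
Add(Add(Mul(-8, P), Mul(714, 83)), -7388) = Add(Add(Mul(-8, 120), Mul(714, 83)), -7388) = Add(Add(-960, 59262), -7388) = Add(58302, -7388) = 50914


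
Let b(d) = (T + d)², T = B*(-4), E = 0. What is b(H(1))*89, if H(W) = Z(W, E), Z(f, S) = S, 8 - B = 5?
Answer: 12816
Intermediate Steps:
B = 3 (B = 8 - 1*5 = 8 - 5 = 3)
T = -12 (T = 3*(-4) = -12)
H(W) = 0
b(d) = (-12 + d)²
b(H(1))*89 = (-12 + 0)²*89 = (-12)²*89 = 144*89 = 12816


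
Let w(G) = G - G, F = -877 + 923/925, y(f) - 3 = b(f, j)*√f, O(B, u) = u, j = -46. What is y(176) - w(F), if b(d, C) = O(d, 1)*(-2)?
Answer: 3 - 8*√11 ≈ -23.533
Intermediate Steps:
b(d, C) = -2 (b(d, C) = 1*(-2) = -2)
y(f) = 3 - 2*√f
F = -810302/925 (F = -877 + 923*(1/925) = -877 + 923/925 = -810302/925 ≈ -876.00)
w(G) = 0
y(176) - w(F) = (3 - 8*√11) - 1*0 = (3 - 8*√11) + 0 = 3 - 8*√11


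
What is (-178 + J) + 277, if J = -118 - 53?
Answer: -72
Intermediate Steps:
J = -171
(-178 + J) + 277 = (-178 - 171) + 277 = -349 + 277 = -72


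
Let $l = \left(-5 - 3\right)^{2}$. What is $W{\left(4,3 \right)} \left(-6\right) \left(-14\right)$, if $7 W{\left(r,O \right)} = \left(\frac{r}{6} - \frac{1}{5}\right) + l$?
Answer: $\frac{3868}{5} \approx 773.6$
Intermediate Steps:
$l = 64$ ($l = \left(-8\right)^{2} = 64$)
$W{\left(r,O \right)} = \frac{319}{35} + \frac{r}{42}$ ($W{\left(r,O \right)} = \frac{\left(\frac{r}{6} - \frac{1}{5}\right) + 64}{7} = \frac{\left(- \frac{1}{5} + \frac{r}{6}\right) + 64}{7} = \frac{\frac{319}{5} + \frac{r}{6}}{7} = \frac{319}{35} + \frac{r}{42}$)
$W{\left(4,3 \right)} \left(-6\right) \left(-14\right) = \left(\frac{319}{35} + \frac{1}{42} \cdot 4\right) \left(-6\right) \left(-14\right) = \left(\frac{319}{35} + \frac{2}{21}\right) \left(-6\right) \left(-14\right) = \frac{967}{105} \left(-6\right) \left(-14\right) = \left(- \frac{1934}{35}\right) \left(-14\right) = \frac{3868}{5}$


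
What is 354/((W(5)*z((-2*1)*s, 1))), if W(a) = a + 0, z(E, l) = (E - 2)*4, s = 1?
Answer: -177/40 ≈ -4.4250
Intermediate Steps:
z(E, l) = -8 + 4*E (z(E, l) = (-2 + E)*4 = -8 + 4*E)
W(a) = a
354/((W(5)*z((-2*1)*s, 1))) = 354/((5*(-8 + 4*(-2*1*1)))) = 354/((5*(-8 + 4*(-2*1)))) = 354/((5*(-8 + 4*(-2)))) = 354/((5*(-8 - 8))) = 354/((5*(-16))) = 354/(-80) = 354*(-1/80) = -177/40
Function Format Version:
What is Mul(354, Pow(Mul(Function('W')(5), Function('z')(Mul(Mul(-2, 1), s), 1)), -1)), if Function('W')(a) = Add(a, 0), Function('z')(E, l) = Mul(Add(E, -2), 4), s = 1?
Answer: Rational(-177, 40) ≈ -4.4250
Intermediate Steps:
Function('z')(E, l) = Add(-8, Mul(4, E)) (Function('z')(E, l) = Mul(Add(-2, E), 4) = Add(-8, Mul(4, E)))
Function('W')(a) = a
Mul(354, Pow(Mul(Function('W')(5), Function('z')(Mul(Mul(-2, 1), s), 1)), -1)) = Mul(354, Pow(Mul(5, Add(-8, Mul(4, Mul(Mul(-2, 1), 1)))), -1)) = Mul(354, Pow(Mul(5, Add(-8, Mul(4, Mul(-2, 1)))), -1)) = Mul(354, Pow(Mul(5, Add(-8, Mul(4, -2))), -1)) = Mul(354, Pow(Mul(5, Add(-8, -8)), -1)) = Mul(354, Pow(Mul(5, -16), -1)) = Mul(354, Pow(-80, -1)) = Mul(354, Rational(-1, 80)) = Rational(-177, 40)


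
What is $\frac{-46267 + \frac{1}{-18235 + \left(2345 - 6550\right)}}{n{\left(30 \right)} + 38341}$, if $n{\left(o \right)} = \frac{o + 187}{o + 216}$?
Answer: $- \frac{42567490721}{35276065220} \approx -1.2067$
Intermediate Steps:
$n{\left(o \right)} = \frac{187 + o}{216 + o}$
$\frac{-46267 + \frac{1}{-18235 + \left(2345 - 6550\right)}}{n{\left(30 \right)} + 38341} = \frac{-46267 + \frac{1}{-18235 + \left(2345 - 6550\right)}}{\frac{187 + 30}{216 + 30} + 38341} = \frac{-46267 + \frac{1}{-18235 + \left(2345 - 6550\right)}}{\frac{1}{246} \cdot 217 + 38341} = \frac{-46267 + \frac{1}{-18235 - 4205}}{\frac{1}{246} \cdot 217 + 38341} = \frac{-46267 + \frac{1}{-22440}}{\frac{217}{246} + 38341} = \frac{-46267 - \frac{1}{22440}}{\frac{9432103}{246}} = \left(- \frac{1038231481}{22440}\right) \frac{246}{9432103} = - \frac{42567490721}{35276065220}$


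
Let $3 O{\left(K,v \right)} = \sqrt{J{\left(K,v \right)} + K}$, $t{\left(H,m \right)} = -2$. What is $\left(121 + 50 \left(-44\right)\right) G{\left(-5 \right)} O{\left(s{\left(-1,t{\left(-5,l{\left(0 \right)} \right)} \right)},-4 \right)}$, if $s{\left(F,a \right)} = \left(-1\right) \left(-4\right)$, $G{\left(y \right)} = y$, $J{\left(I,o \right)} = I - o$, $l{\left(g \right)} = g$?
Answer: $6930 \sqrt{3} \approx 12003.0$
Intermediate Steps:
$s{\left(F,a \right)} = 4$
$O{\left(K,v \right)} = \frac{\sqrt{- v + 2 K}}{3}$ ($O{\left(K,v \right)} = \frac{\sqrt{\left(K - v\right) + K}}{3} = \frac{\sqrt{- v + 2 K}}{3}$)
$\left(121 + 50 \left(-44\right)\right) G{\left(-5 \right)} O{\left(s{\left(-1,t{\left(-5,l{\left(0 \right)} \right)} \right)},-4 \right)} = \left(121 + 50 \left(-44\right)\right) \left(- 5 \frac{\sqrt{\left(-1\right) \left(-4\right) + 2 \cdot 4}}{3}\right) = \left(121 - 2200\right) \left(- 5 \frac{\sqrt{4 + 8}}{3}\right) = - 2079 \left(- 5 \frac{\sqrt{12}}{3}\right) = - 2079 \left(- 5 \frac{2 \sqrt{3}}{3}\right) = - 2079 \left(- \frac{10 \sqrt{3}}{3}\right) = 6930 \sqrt{3}$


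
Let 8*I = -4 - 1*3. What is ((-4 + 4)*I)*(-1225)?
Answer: 0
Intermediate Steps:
I = -7/8 (I = (-4 - 1*3)/8 = (-4 - 3)/8 = (⅛)*(-7) = -7/8 ≈ -0.87500)
((-4 + 4)*I)*(-1225) = ((-4 + 4)*(-7/8))*(-1225) = (0*(-7/8))*(-1225) = 0*(-1225) = 0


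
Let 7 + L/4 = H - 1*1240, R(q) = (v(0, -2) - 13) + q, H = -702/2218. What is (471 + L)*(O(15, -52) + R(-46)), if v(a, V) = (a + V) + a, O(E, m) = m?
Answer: 566215541/1109 ≈ 5.1056e+5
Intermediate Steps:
v(a, V) = V + 2*a (v(a, V) = (V + a) + a = V + 2*a)
H = -351/1109 (H = -702*1/2218 = -351/1109 ≈ -0.31650)
R(q) = -15 + q (R(q) = ((-2 + 2*0) - 13) + q = ((-2 + 0) - 13) + q = (-2 - 13) + q = -15 + q)
L = -5533096/1109 (L = -28 + 4*(-351/1109 - 1*1240) = -28 + 4*(-351/1109 - 1240) = -28 + 4*(-1375511/1109) = -28 - 5502044/1109 = -5533096/1109 ≈ -4989.3)
(471 + L)*(O(15, -52) + R(-46)) = (471 - 5533096/1109)*(-52 + (-15 - 46)) = -5010757*(-52 - 61)/1109 = -5010757/1109*(-113) = 566215541/1109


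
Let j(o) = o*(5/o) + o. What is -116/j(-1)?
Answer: -29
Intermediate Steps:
j(o) = 5 + o
-116/j(-1) = -116/(5 - 1) = -116/4 = -116*¼ = -29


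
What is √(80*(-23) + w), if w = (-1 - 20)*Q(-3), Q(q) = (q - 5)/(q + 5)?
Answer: 2*I*√439 ≈ 41.905*I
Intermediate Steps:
Q(q) = (-5 + q)/(5 + q)
w = 84 (w = (-1 - 20)*((-5 - 3)/(5 - 3)) = -21*(-8)/2 = -21*(-4) = 84)
√(80*(-23) + w) = √(80*(-23) + 84) = √(-1840 + 84) = √(-1756) = 2*I*√439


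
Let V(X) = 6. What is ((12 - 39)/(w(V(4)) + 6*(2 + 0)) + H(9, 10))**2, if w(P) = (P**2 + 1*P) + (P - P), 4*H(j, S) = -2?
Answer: 1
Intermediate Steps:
H(j, S) = -1/2 (H(j, S) = (1/4)*(-2) = -1/2)
w(P) = P + P**2 (w(P) = (P**2 + P) + 0 = (P + P**2) + 0 = P + P**2)
((12 - 39)/(w(V(4)) + 6*(2 + 0)) + H(9, 10))**2 = ((12 - 39)/(6*(1 + 6) + 6*(2 + 0)) - 1/2)**2 = (-27/(6*7 + 6*2) - 1/2)**2 = (-27/(42 + 12) - 1/2)**2 = (-27/54 - 1/2)**2 = (-27*1/54 - 1/2)**2 = (-1/2 - 1/2)**2 = (-1)**2 = 1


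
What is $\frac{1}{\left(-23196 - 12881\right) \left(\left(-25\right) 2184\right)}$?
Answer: $\frac{1}{1969804200} \approx 5.0767 \cdot 10^{-10}$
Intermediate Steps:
$\frac{1}{\left(-23196 - 12881\right) \left(\left(-25\right) 2184\right)} = \frac{1}{\left(-36077\right) \left(-54600\right)} = \left(- \frac{1}{36077}\right) \left(- \frac{1}{54600}\right) = \frac{1}{1969804200}$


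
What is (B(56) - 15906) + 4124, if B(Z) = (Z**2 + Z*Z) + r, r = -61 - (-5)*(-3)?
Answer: -5586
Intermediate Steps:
r = -76 (r = -61 - 1*15 = -61 - 15 = -76)
B(Z) = -76 + 2*Z**2 (B(Z) = (Z**2 + Z*Z) - 76 = (Z**2 + Z**2) - 76 = 2*Z**2 - 76 = -76 + 2*Z**2)
(B(56) - 15906) + 4124 = ((-76 + 2*56**2) - 15906) + 4124 = ((-76 + 2*3136) - 15906) + 4124 = ((-76 + 6272) - 15906) + 4124 = (6196 - 15906) + 4124 = -9710 + 4124 = -5586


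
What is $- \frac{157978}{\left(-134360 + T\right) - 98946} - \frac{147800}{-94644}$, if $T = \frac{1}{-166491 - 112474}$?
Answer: $\frac{383067737780380}{171106383597039} \approx 2.2388$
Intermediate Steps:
$T = - \frac{1}{278965}$ ($T = \frac{1}{-278965} = - \frac{1}{278965} \approx -3.5847 \cdot 10^{-6}$)
$- \frac{157978}{\left(-134360 + T\right) - 98946} - \frac{147800}{-94644} = - \frac{157978}{\left(-134360 - \frac{1}{278965}\right) - 98946} - \frac{147800}{-94644} = - \frac{157978}{- \frac{37481737401}{278965} - 98946} - - \frac{36950}{23661} = - \frac{157978}{- \frac{65084208291}{278965}} + \frac{36950}{23661} = \left(-157978\right) \left(- \frac{278965}{65084208291}\right) + \frac{36950}{23661} = \frac{44070332770}{65084208291} + \frac{36950}{23661} = \frac{383067737780380}{171106383597039}$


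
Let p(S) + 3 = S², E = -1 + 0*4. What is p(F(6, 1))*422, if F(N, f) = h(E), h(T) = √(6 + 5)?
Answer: 3376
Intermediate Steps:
E = -1 (E = -1 + 0 = -1)
h(T) = √11
F(N, f) = √11
p(S) = -3 + S²
p(F(6, 1))*422 = (-3 + (√11)²)*422 = (-3 + 11)*422 = 8*422 = 3376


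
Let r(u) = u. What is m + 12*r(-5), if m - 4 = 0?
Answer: -56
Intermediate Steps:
m = 4 (m = 4 + 0 = 4)
m + 12*r(-5) = 4 + 12*(-5) = 4 - 60 = -56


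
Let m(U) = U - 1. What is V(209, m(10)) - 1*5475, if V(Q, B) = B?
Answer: -5466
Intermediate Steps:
m(U) = -1 + U
V(209, m(10)) - 1*5475 = (-1 + 10) - 1*5475 = 9 - 5475 = -5466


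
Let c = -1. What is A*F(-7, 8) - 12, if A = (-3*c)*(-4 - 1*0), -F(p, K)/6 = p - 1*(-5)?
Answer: -156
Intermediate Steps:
F(p, K) = -30 - 6*p (F(p, K) = -6*(p - 1*(-5)) = -6*(p + 5) = -6*(5 + p) = -30 - 6*p)
A = -12 (A = (-3*(-1))*(-4 - 1*0) = 3*(-4 + 0) = 3*(-4) = -12)
A*F(-7, 8) - 12 = -12*(-30 - 6*(-7)) - 12 = -12*(-30 + 42) - 12 = -12*12 - 12 = -144 - 12 = -156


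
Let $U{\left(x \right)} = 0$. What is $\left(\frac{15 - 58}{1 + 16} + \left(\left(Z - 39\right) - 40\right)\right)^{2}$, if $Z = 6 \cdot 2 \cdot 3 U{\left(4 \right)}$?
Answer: $\frac{1920996}{289} \approx 6647.0$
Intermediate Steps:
$Z = 0$ ($Z = 6 \cdot 2 \cdot 3 \cdot 0 = 6 \cdot 6 \cdot 0 = 36 \cdot 0 = 0$)
$\left(\frac{15 - 58}{1 + 16} + \left(\left(Z - 39\right) - 40\right)\right)^{2} = \left(\frac{15 - 58}{1 + 16} + \left(\left(0 - 39\right) - 40\right)\right)^{2} = \left(- \frac{43}{17} - 79\right)^{2} = \left(- \frac{1386}{17}\right)^{2} = \frac{1920996}{289}$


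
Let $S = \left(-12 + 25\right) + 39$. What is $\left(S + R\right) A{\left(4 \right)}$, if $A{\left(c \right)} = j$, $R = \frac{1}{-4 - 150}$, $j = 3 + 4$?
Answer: $\frac{8007}{22} \approx 363.95$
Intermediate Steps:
$S = 52$ ($S = 13 + 39 = 52$)
$j = 7$
$R = - \frac{1}{154}$ ($R = \frac{1}{-154} = - \frac{1}{154} \approx -0.0064935$)
$A{\left(c \right)} = 7$
$\left(S + R\right) A{\left(4 \right)} = \left(52 - \frac{1}{154}\right) 7 = \frac{8007}{154} \cdot 7 = \frac{8007}{22}$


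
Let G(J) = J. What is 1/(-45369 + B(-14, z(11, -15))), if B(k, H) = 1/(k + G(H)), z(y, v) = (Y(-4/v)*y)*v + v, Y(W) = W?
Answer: -73/3311938 ≈ -2.2041e-5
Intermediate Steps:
z(y, v) = v - 4*y (z(y, v) = ((-4/v)*y)*v + v = (-4*y/v)*v + v = -4*y + v = v - 4*y)
B(k, H) = 1/(H + k) (B(k, H) = 1/(k + H) = 1/(H + k))
1/(-45369 + B(-14, z(11, -15))) = 1/(-45369 + 1/((-15 - 4*11) - 14)) = 1/(-45369 + 1/((-15 - 44) - 14)) = 1/(-45369 + 1/(-59 - 14)) = 1/(-45369 + 1/(-73)) = 1/(-45369 - 1/73) = 1/(-3311938/73) = -73/3311938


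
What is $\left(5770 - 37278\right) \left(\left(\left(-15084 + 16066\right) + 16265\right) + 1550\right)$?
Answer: $-592255876$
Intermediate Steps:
$\left(5770 - 37278\right) \left(\left(\left(-15084 + 16066\right) + 16265\right) + 1550\right) = - 31508 \left(\left(982 + 16265\right) + 1550\right) = - 31508 \left(17247 + 1550\right) = \left(-31508\right) 18797 = -592255876$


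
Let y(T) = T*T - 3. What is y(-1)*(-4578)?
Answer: 9156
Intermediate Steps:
y(T) = -3 + T² (y(T) = T² - 3 = -3 + T²)
y(-1)*(-4578) = (-3 + (-1)²)*(-4578) = (-3 + 1)*(-4578) = -2*(-4578) = 9156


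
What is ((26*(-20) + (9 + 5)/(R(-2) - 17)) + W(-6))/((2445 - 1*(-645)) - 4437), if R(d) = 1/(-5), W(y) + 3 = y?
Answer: 7594/19307 ≈ 0.39333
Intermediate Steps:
W(y) = -3 + y
R(d) = -1/5
((26*(-20) + (9 + 5)/(R(-2) - 17)) + W(-6))/((2445 - 1*(-645)) - 4437) = ((26*(-20) + (9 + 5)/(-1/5 - 17)) + (-3 - 6))/((2445 - 1*(-645)) - 4437) = ((-520 + 14/(-86/5)) - 9)/((2445 + 645) - 4437) = ((-520 + 14*(-5/86)) - 9)/(3090 - 4437) = ((-520 - 35/43) - 9)/(-1347) = (-22395/43 - 9)*(-1/1347) = -22782/43*(-1/1347) = 7594/19307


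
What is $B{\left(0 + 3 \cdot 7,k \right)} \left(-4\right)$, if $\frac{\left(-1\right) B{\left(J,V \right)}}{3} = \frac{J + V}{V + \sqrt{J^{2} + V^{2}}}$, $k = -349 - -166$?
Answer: $- \frac{39528}{49} - \frac{648 \sqrt{3770}}{49} \approx -1618.7$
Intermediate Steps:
$k = -183$ ($k = -349 + 166 = -183$)
$B{\left(J,V \right)} = - \frac{3 \left(J + V\right)}{V + \sqrt{J^{2} + V^{2}}}$ ($B{\left(J,V \right)} = - 3 \frac{J + V}{V + \sqrt{J^{2} + V^{2}}} = - \frac{3 \left(J + V\right)}{V + \sqrt{J^{2} + V^{2}}}$)
$B{\left(0 + 3 \cdot 7,k \right)} \left(-4\right) = \frac{3 \left(- (0 + 3 \cdot 7) - -183\right)}{-183 + \sqrt{\left(0 + 3 \cdot 7\right)^{2} + \left(-183\right)^{2}}} \left(-4\right) = \frac{3 \left(- (0 + 21) + 183\right)}{-183 + \sqrt{\left(0 + 21\right)^{2} + 33489}} \left(-4\right) = \frac{3 \left(\left(-1\right) 21 + 183\right)}{-183 + \sqrt{21^{2} + 33489}} \left(-4\right) = \frac{3 \left(-21 + 183\right)}{-183 + \sqrt{441 + 33489}} \left(-4\right) = 3 \frac{1}{-183 + \sqrt{33930}} \cdot 162 \left(-4\right) = 3 \frac{1}{-183 + 3 \sqrt{3770}} \cdot 162 \left(-4\right) = \frac{486}{-183 + 3 \sqrt{3770}} \left(-4\right) = - \frac{1944}{-183 + 3 \sqrt{3770}}$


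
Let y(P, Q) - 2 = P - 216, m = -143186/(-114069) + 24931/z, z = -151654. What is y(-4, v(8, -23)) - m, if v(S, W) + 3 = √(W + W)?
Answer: -3790057262873/17299020126 ≈ -219.09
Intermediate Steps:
v(S, W) = -3 + √2*√W (v(S, W) = -3 + √(W + W) = -3 + √(2*W) = -3 + √2*√W)
m = 18870875405/17299020126 (m = -143186/(-114069) + 24931/(-151654) = -143186*(-1/114069) + 24931*(-1/151654) = 143186/114069 - 24931/151654 = 18870875405/17299020126 ≈ 1.0909)
y(P, Q) = -214 + P (y(P, Q) = 2 + (P - 216) = 2 + (-216 + P) = -214 + P)
y(-4, v(8, -23)) - m = (-214 - 4) - 1*18870875405/17299020126 = -218 - 18870875405/17299020126 = -3790057262873/17299020126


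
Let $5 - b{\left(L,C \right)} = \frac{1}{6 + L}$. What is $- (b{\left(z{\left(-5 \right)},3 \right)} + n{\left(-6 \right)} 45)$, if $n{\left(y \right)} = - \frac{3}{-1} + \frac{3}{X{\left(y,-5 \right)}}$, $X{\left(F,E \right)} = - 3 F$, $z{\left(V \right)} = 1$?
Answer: $- \frac{2063}{14} \approx -147.36$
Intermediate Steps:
$b{\left(L,C \right)} = 5 - \frac{1}{6 + L}$
$n{\left(y \right)} = 3 - \frac{1}{y}$ ($n{\left(y \right)} = - \frac{3}{-1} + \frac{3}{\left(-3\right) y} = \left(-3\right) \left(-1\right) + 3 \left(- \frac{1}{3 y}\right) = 3 - \frac{1}{y}$)
$- (b{\left(z{\left(-5 \right)},3 \right)} + n{\left(-6 \right)} 45) = - (\frac{29 + 5 \cdot 1}{6 + 1} + \left(3 - \frac{1}{-6}\right) 45) = - (\frac{29 + 5}{7} + \left(3 - - \frac{1}{6}\right) 45) = - (\frac{1}{7} \cdot 34 + \left(3 + \frac{1}{6}\right) 45) = - (\frac{34}{7} + \frac{19}{6} \cdot 45) = - (\frac{34}{7} + \frac{285}{2}) = \left(-1\right) \frac{2063}{14} = - \frac{2063}{14}$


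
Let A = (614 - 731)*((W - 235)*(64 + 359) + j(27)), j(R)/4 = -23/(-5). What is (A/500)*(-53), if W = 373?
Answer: 905228181/1250 ≈ 7.2418e+5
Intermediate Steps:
j(R) = 92/5 (j(R) = 4*(-23/(-5)) = 4*(-23*(-⅕)) = 4*(23/5) = 92/5)
A = -34159554/5 (A = (614 - 731)*((373 - 235)*(64 + 359) + 92/5) = -117*(138*423 + 92/5) = -117*(58374 + 92/5) = -117*291962/5 = -34159554/5 ≈ -6.8319e+6)
(A/500)*(-53) = -34159554/5/500*(-53) = -34159554/5*1/500*(-53) = -17079777/1250*(-53) = 905228181/1250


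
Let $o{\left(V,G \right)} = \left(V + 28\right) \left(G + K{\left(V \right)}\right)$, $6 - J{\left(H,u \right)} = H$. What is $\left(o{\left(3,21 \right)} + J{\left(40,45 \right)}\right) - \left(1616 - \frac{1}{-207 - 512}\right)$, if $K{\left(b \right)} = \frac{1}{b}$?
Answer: $- \frac{2132557}{2157} \approx -988.67$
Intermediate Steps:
$J{\left(H,u \right)} = 6 - H$
$o{\left(V,G \right)} = \left(28 + V\right) \left(G + \frac{1}{V}\right)$ ($o{\left(V,G \right)} = \left(V + 28\right) \left(G + \frac{1}{V}\right) = \left(28 + V\right) \left(G + \frac{1}{V}\right)$)
$\left(o{\left(3,21 \right)} + J{\left(40,45 \right)}\right) - \left(1616 - \frac{1}{-207 - 512}\right) = \left(\left(1 + 28 \cdot 21 + \frac{28}{3} + 21 \cdot 3\right) + \left(6 - 40\right)\right) - \left(1616 - \frac{1}{-207 - 512}\right) = \left(\left(1 + 588 + 28 \cdot \frac{1}{3} + 63\right) + \left(6 - 40\right)\right) - \left(1616 - \frac{1}{-719}\right) = \left(\left(1 + 588 + \frac{28}{3} + 63\right) - 34\right) - \frac{1161905}{719} = \left(\frac{1984}{3} - 34\right) - \frac{1161905}{719} = \frac{1882}{3} - \frac{1161905}{719} = - \frac{2132557}{2157}$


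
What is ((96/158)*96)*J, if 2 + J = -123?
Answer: -576000/79 ≈ -7291.1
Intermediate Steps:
J = -125 (J = -2 - 123 = -125)
((96/158)*96)*J = ((96/158)*96)*(-125) = ((96*(1/158))*96)*(-125) = ((48/79)*96)*(-125) = (4608/79)*(-125) = -576000/79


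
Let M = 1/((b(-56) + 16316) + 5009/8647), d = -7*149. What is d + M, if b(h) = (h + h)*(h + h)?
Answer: -260288389800/249557429 ≈ -1043.0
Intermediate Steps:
b(h) = 4*h² (b(h) = (2*h)*(2*h) = 4*h²)
d = -1043
M = 8647/249557429 (M = 1/((4*(-56)² + 16316) + 5009/8647) = 1/((4*3136 + 16316) + 5009*(1/8647)) = 1/((12544 + 16316) + 5009/8647) = 1/(28860 + 5009/8647) = 1/(249557429/8647) = 8647/249557429 ≈ 3.4649e-5)
d + M = -1043 + 8647/249557429 = -260288389800/249557429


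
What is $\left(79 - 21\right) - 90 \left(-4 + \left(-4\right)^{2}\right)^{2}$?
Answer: $-12902$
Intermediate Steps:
$\left(79 - 21\right) - 90 \left(-4 + \left(-4\right)^{2}\right)^{2} = 58 - 90 \left(-4 + 16\right)^{2} = 58 - 90 \cdot 12^{2} = 58 - 12960 = -12902$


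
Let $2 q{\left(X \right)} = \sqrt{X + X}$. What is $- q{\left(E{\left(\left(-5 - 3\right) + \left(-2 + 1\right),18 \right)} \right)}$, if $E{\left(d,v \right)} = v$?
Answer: $-3$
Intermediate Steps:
$q{\left(X \right)} = \frac{\sqrt{2} \sqrt{X}}{2}$ ($q{\left(X \right)} = \frac{\sqrt{X + X}}{2} = \frac{\sqrt{2 X}}{2} = \frac{\sqrt{2} \sqrt{X}}{2}$)
$- q{\left(E{\left(\left(-5 - 3\right) + \left(-2 + 1\right),18 \right)} \right)} = - \frac{\sqrt{2} \sqrt{18}}{2} = - \frac{\sqrt{2} \cdot 3 \sqrt{2}}{2} = \left(-1\right) 3 = -3$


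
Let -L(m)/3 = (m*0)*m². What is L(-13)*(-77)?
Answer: 0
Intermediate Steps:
L(m) = 0 (L(m) = -3*m*0*m² = -0*m² = -3*0 = 0)
L(-13)*(-77) = 0*(-77) = 0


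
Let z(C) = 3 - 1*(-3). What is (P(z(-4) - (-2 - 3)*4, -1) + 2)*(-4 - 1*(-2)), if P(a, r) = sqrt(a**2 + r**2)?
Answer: -4 - 2*sqrt(677) ≈ -56.038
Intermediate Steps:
z(C) = 6 (z(C) = 3 + 3 = 6)
(P(z(-4) - (-2 - 3)*4, -1) + 2)*(-4 - 1*(-2)) = (sqrt((6 - (-2 - 3)*4)**2 + (-1)**2) + 2)*(-4 - 1*(-2)) = (sqrt((6 - (-5)*4)**2 + 1) + 2)*(-4 + 2) = (sqrt((6 - 1*(-20))**2 + 1) + 2)*(-2) = (sqrt((6 + 20)**2 + 1) + 2)*(-2) = (sqrt(26**2 + 1) + 2)*(-2) = (sqrt(676 + 1) + 2)*(-2) = (sqrt(677) + 2)*(-2) = (2 + sqrt(677))*(-2) = -4 - 2*sqrt(677)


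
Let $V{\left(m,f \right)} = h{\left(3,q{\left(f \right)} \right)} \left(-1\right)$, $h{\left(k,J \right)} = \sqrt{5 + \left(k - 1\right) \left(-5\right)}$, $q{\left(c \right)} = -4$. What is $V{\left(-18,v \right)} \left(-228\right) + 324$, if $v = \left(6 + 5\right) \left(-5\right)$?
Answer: $324 + 228 i \sqrt{5} \approx 324.0 + 509.82 i$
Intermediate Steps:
$h{\left(k,J \right)} = \sqrt{10 - 5 k}$ ($h{\left(k,J \right)} = \sqrt{5 + \left(-1 + k\right) \left(-5\right)} = \sqrt{5 - \left(-5 + 5 k\right)} = \sqrt{10 - 5 k}$)
$v = -55$ ($v = 11 \left(-5\right) = -55$)
$V{\left(m,f \right)} = - i \sqrt{5}$ ($V{\left(m,f \right)} = \sqrt{10 - 15} \left(-1\right) = \sqrt{-5} \left(-1\right) = i \sqrt{5} \left(-1\right) = - i \sqrt{5}$)
$V{\left(-18,v \right)} \left(-228\right) + 324 = - i \sqrt{5} \left(-228\right) + 324 = 228 i \sqrt{5} + 324 = 324 + 228 i \sqrt{5}$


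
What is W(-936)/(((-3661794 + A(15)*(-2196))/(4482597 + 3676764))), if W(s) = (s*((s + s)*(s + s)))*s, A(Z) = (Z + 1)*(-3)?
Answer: -154633832621678592/21953 ≈ -7.0439e+12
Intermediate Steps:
A(Z) = -3 - 3*Z (A(Z) = (1 + Z)*(-3) = -3 - 3*Z)
W(s) = 4*s⁴ (W(s) = (s*((2*s)*(2*s)))*s = (s*(4*s²))*s = (4*s³)*s = 4*s⁴)
W(-936)/(((-3661794 + A(15)*(-2196))/(4482597 + 3676764))) = (4*(-936)⁴)/(((-3661794 + (-3 - 3*15)*(-2196))/(4482597 + 3676764))) = (4*767544201216)/(((-3661794 + (-3 - 45)*(-2196))/8159361)) = 3070176804864/(((-3661794 - 48*(-2196))*(1/8159361))) = 3070176804864/(((-3661794 + 105408)*(1/8159361))) = 3070176804864/((-3556386*1/8159361)) = 3070176804864/(-1185462/2719787) = 3070176804864*(-2719787/1185462) = -154633832621678592/21953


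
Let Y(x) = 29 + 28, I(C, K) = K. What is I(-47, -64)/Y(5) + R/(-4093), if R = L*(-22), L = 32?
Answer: -221824/233301 ≈ -0.95081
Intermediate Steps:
Y(x) = 57
R = -704 (R = 32*(-22) = -704)
I(-47, -64)/Y(5) + R/(-4093) = -64/57 - 704/(-4093) = -64*1/57 - 704*(-1/4093) = -64/57 + 704/4093 = -221824/233301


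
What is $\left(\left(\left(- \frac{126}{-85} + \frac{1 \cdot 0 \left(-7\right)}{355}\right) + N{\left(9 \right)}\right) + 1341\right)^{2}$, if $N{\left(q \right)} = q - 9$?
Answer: $\frac{13021320321}{7225} \approx 1.8023 \cdot 10^{6}$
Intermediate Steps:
$N{\left(q \right)} = -9 + q$
$\left(\left(\left(- \frac{126}{-85} + \frac{1 \cdot 0 \left(-7\right)}{355}\right) + N{\left(9 \right)}\right) + 1341\right)^{2} = \left(\left(\left(- \frac{126}{-85} + \frac{1 \cdot 0 \left(-7\right)}{355}\right) + \left(-9 + 9\right)\right) + 1341\right)^{2} = \left(\left(\left(\left(-126\right) \left(- \frac{1}{85}\right) + 0 \left(-7\right) \frac{1}{355}\right) + 0\right) + 1341\right)^{2} = \left(\left(\left(\frac{126}{85} + 0 \cdot \frac{1}{355}\right) + 0\right) + 1341\right)^{2} = \left(\left(\left(\frac{126}{85} + 0\right) + 0\right) + 1341\right)^{2} = \left(\left(\frac{126}{85} + 0\right) + 1341\right)^{2} = \left(\frac{126}{85} + 1341\right)^{2} = \left(\frac{114111}{85}\right)^{2} = \frac{13021320321}{7225}$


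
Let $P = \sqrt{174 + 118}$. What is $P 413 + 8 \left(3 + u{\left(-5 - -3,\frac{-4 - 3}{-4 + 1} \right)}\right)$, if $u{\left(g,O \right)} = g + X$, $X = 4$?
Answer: $40 + 826 \sqrt{73} \approx 7097.3$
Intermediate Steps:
$u{\left(g,O \right)} = 4 + g$ ($u{\left(g,O \right)} = g + 4 = 4 + g$)
$P = 2 \sqrt{73}$ ($P = \sqrt{292} = 2 \sqrt{73} \approx 17.088$)
$P 413 + 8 \left(3 + u{\left(-5 - -3,\frac{-4 - 3}{-4 + 1} \right)}\right) = 2 \sqrt{73} \cdot 413 + 8 \left(3 + \left(4 - 2\right)\right) = 826 \sqrt{73} + 8 \left(3 + \left(4 + \left(-5 + 3\right)\right)\right) = 826 \sqrt{73} + 8 \left(3 + \left(4 - 2\right)\right) = 826 \sqrt{73} + 8 \left(3 + 2\right) = 826 \sqrt{73} + 8 \cdot 5 = 826 \sqrt{73} + 40 = 40 + 826 \sqrt{73}$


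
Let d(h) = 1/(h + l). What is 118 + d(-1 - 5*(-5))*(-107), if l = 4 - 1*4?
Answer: 2725/24 ≈ 113.54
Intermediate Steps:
l = 0 (l = 4 - 4 = 0)
d(h) = 1/h (d(h) = 1/(h + 0) = 1/h)
118 + d(-1 - 5*(-5))*(-107) = 118 - 107/(-1 - 5*(-5)) = 118 - 107/(-1 + 25) = 118 - 107/24 = 2725/24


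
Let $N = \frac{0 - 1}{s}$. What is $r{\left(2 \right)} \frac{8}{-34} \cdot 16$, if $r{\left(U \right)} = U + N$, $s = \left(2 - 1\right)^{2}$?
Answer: $- \frac{64}{17} \approx -3.7647$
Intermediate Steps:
$s = 1$ ($s = 1^{2} = 1$)
$N = -1$ ($N = \frac{0 - 1}{1} = \left(-1\right) 1 = -1$)
$r{\left(U \right)} = -1 + U$ ($r{\left(U \right)} = U - 1 = -1 + U$)
$r{\left(2 \right)} \frac{8}{-34} \cdot 16 = \left(-1 + 2\right) \frac{8}{-34} \cdot 16 = 1 \cdot 8 \left(- \frac{1}{34}\right) 16 = 1 \left(- \frac{4}{17}\right) 16 = \left(- \frac{4}{17}\right) 16 = - \frac{64}{17}$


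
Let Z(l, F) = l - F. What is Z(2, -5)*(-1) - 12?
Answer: -19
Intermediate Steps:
Z(2, -5)*(-1) - 12 = (2 - 1*(-5))*(-1) - 12 = (2 + 5)*(-1) - 12 = 7*(-1) - 12 = -7 - 12 = -19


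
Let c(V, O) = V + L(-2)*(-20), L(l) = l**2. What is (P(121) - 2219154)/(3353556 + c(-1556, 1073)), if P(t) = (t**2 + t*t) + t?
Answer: -2189751/3351920 ≈ -0.65328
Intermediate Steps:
P(t) = t + 2*t**2 (P(t) = (t**2 + t**2) + t = 2*t**2 + t = t + 2*t**2)
c(V, O) = -80 + V (c(V, O) = V + (-2)**2*(-20) = V + 4*(-20) = V - 80 = -80 + V)
(P(121) - 2219154)/(3353556 + c(-1556, 1073)) = (121*(1 + 2*121) - 2219154)/(3353556 + (-80 - 1556)) = (121*(1 + 242) - 2219154)/(3353556 - 1636) = (121*243 - 2219154)/3351920 = (29403 - 2219154)*(1/3351920) = -2189751*1/3351920 = -2189751/3351920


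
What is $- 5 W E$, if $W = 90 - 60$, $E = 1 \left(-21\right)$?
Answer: $3150$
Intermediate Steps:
$E = -21$
$W = 30$ ($W = 90 - 60 = 30$)
$- 5 W E = \left(-5\right) 30 \left(-21\right) = \left(-150\right) \left(-21\right) = 3150$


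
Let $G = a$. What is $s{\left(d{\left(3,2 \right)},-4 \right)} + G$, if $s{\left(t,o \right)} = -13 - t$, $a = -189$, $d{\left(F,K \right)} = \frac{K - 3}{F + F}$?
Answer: $- \frac{1211}{6} \approx -201.83$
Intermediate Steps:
$d{\left(F,K \right)} = \frac{-3 + K}{2 F}$
$G = -189$
$s{\left(d{\left(3,2 \right)},-4 \right)} + G = \left(-13 - \frac{-3 + 2}{2 \cdot 3}\right) - 189 = \left(-13 - \frac{1}{2} \cdot \frac{1}{3} \left(-1\right)\right) - 189 = \left(-13 - - \frac{1}{6}\right) - 189 = \left(-13 + \frac{1}{6}\right) - 189 = - \frac{77}{6} - 189 = - \frac{1211}{6}$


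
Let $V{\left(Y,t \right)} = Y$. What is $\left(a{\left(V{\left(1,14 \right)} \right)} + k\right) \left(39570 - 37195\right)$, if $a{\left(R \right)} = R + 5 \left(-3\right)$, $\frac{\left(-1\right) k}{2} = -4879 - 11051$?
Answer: $75634250$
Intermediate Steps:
$k = 31860$ ($k = - 2 \left(-4879 - 11051\right) = \left(-2\right) \left(-15930\right) = 31860$)
$a{\left(R \right)} = -15 + R$ ($a{\left(R \right)} = R - 15 = -15 + R$)
$\left(a{\left(V{\left(1,14 \right)} \right)} + k\right) \left(39570 - 37195\right) = \left(\left(-15 + 1\right) + 31860\right) \left(39570 - 37195\right) = \left(-14 + 31860\right) 2375 = 31846 \cdot 2375 = 75634250$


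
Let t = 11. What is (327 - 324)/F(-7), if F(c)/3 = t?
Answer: 1/11 ≈ 0.090909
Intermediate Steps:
F(c) = 33 (F(c) = 3*11 = 33)
(327 - 324)/F(-7) = (327 - 324)/33 = 3*(1/33) = 1/11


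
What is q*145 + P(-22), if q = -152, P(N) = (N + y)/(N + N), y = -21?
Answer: -969717/44 ≈ -22039.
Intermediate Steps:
P(N) = (-21 + N)/(2*N) (P(N) = (N - 21)/(N + N) = (-21 + N)/((2*N)) = (-21 + N)*(1/(2*N)) = (-21 + N)/(2*N))
q*145 + P(-22) = -152*145 + (½)*(-21 - 22)/(-22) = -22040 + (½)*(-1/22)*(-43) = -22040 + 43/44 = -969717/44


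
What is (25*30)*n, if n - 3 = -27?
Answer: -18000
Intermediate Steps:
n = -24 (n = 3 - 27 = -24)
(25*30)*n = (25*30)*(-24) = 750*(-24) = -18000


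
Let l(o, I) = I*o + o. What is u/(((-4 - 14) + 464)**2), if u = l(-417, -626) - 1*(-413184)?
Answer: 673809/198916 ≈ 3.3874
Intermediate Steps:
l(o, I) = o + I*o
u = 673809 (u = -417*(1 - 626) - 1*(-413184) = -417*(-625) + 413184 = 260625 + 413184 = 673809)
u/(((-4 - 14) + 464)**2) = 673809/(((-4 - 14) + 464)**2) = 673809/((-18 + 464)**2) = 673809/(446**2) = 673809/198916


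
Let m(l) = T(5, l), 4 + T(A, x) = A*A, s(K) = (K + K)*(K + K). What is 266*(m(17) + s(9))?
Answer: 91770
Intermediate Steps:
s(K) = 4*K² (s(K) = (2*K)*(2*K) = 4*K²)
T(A, x) = -4 + A² (T(A, x) = -4 + A*A = -4 + A²)
m(l) = 21 (m(l) = -4 + 5² = -4 + 25 = 21)
266*(m(17) + s(9)) = 266*(21 + 4*9²) = 266*(21 + 4*81) = 266*(21 + 324) = 266*345 = 91770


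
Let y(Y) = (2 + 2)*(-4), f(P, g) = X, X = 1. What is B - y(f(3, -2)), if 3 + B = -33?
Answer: -20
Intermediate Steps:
B = -36 (B = -3 - 33 = -36)
f(P, g) = 1
y(Y) = -16 (y(Y) = 4*(-4) = -16)
B - y(f(3, -2)) = -36 - 1*(-16) = -36 + 16 = -20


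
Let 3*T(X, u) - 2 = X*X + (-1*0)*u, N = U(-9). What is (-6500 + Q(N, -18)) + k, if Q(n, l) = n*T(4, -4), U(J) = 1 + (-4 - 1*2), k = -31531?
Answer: -38061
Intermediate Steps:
U(J) = -5 (U(J) = 1 + (-4 - 2) = 1 - 6 = -5)
N = -5
T(X, u) = ⅔ + X²/3 (T(X, u) = ⅔ + (X*X + (-1*0)*u)/3 = ⅔ + (X² + 0*u)/3 = ⅔ + (X² + 0)/3 = ⅔ + X²/3)
Q(n, l) = 6*n (Q(n, l) = n*(⅔ + (⅓)*4²) = n*(⅔ + (⅓)*16) = n*(⅔ + 16/3) = n*6 = 6*n)
(-6500 + Q(N, -18)) + k = (-6500 + 6*(-5)) - 31531 = (-6500 - 30) - 31531 = -6530 - 31531 = -38061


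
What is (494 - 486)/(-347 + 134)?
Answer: -8/213 ≈ -0.037559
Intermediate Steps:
(494 - 486)/(-347 + 134) = 8/(-213) = 8*(-1/213) = -8/213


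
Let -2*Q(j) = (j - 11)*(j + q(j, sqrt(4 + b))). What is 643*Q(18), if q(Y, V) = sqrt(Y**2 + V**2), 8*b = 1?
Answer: -40509 - 22505*sqrt(210)/8 ≈ -81275.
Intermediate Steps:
b = 1/8 (b = (1/8)*1 = 1/8 ≈ 0.12500)
q(Y, V) = sqrt(V**2 + Y**2)
Q(j) = -(-11 + j)*(j + sqrt(33/8 + j**2))/2 (Q(j) = -(j - 11)*(j + sqrt((sqrt(4 + 1/8))**2 + j**2))/2 = -(-11 + j)*(j + sqrt((sqrt(33/8))**2 + j**2))/2 = -(-11 + j)*(j + sqrt((sqrt(66)/4)**2 + j**2))/2 = -(-11 + j)*(j + sqrt(33/8 + j**2))/2)
643*Q(18) = 643*(-1/2*18**2 + (11/2)*18 + 11*sqrt(66 + 16*18**2)/8 - 1/8*18*sqrt(66 + 16*18**2)) = 643*(-1/2*324 + 99 + 11*sqrt(66 + 16*324)/8 - 1/8*18*sqrt(66 + 16*324)) = 643*(-162 + 99 + 11*sqrt(66 + 5184)/8 - 1/8*18*sqrt(66 + 5184)) = 643*(-162 + 99 + 11*sqrt(5250)/8 - 1/8*18*sqrt(5250)) = 643*(-162 + 99 + 11*(5*sqrt(210))/8 - 1/8*18*5*sqrt(210)) = 643*(-162 + 99 + 55*sqrt(210)/8 - 45*sqrt(210)/4) = 643*(-63 - 35*sqrt(210)/8) = -40509 - 22505*sqrt(210)/8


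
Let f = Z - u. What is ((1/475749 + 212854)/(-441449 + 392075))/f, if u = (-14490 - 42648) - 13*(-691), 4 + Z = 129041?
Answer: -101265077647/4162174718478192 ≈ -2.4330e-5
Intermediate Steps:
Z = 129037 (Z = -4 + 129041 = 129037)
u = -48155 (u = -57138 + 8983 = -48155)
f = 177192 (f = 129037 - 1*(-48155) = 129037 + 48155 = 177192)
((1/475749 + 212854)/(-441449 + 392075))/f = ((1/475749 + 212854)/(-441449 + 392075))/177192 = ((1/475749 + 212854)/(-49374))*(1/177192) = ((101265077647/475749)*(-1/49374))*(1/177192) = -101265077647/23489631126*1/177192 = -101265077647/4162174718478192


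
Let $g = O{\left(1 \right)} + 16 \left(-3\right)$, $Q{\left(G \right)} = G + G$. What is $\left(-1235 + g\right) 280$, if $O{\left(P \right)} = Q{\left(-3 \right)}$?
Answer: $-360920$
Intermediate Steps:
$Q{\left(G \right)} = 2 G$
$O{\left(P \right)} = -6$ ($O{\left(P \right)} = 2 \left(-3\right) = -6$)
$g = -54$ ($g = -6 + 16 \left(-3\right) = -6 - 48 = -54$)
$\left(-1235 + g\right) 280 = \left(-1235 - 54\right) 280 = \left(-1289\right) 280 = -360920$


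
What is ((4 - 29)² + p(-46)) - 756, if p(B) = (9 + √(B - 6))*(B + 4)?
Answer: -509 - 84*I*√13 ≈ -509.0 - 302.87*I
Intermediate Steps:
p(B) = (4 + B)*(9 + √(-6 + B)) (p(B) = (9 + √(-6 + B))*(4 + B) = (4 + B)*(9 + √(-6 + B)))
((4 - 29)² + p(-46)) - 756 = ((4 - 29)² + (36 + 4*√(-6 - 46) + 9*(-46) - 46*√(-6 - 46))) - 756 = ((-25)² + (36 + 4*√(-52) - 414 - 92*I*√13)) - 756 = (625 + (36 + 4*(2*I*√13) - 414 - 92*I*√13)) - 756 = (625 + (36 + 8*I*√13 - 414 - 92*I*√13)) - 756 = (625 + (-378 - 84*I*√13)) - 756 = (247 - 84*I*√13) - 756 = -509 - 84*I*√13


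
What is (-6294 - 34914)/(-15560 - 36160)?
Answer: 1717/2155 ≈ 0.79675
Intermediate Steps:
(-6294 - 34914)/(-15560 - 36160) = -41208/(-51720) = -41208*(-1/51720) = 1717/2155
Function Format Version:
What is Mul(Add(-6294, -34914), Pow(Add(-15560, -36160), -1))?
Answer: Rational(1717, 2155) ≈ 0.79675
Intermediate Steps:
Mul(Add(-6294, -34914), Pow(Add(-15560, -36160), -1)) = Mul(-41208, Pow(-51720, -1)) = Mul(-41208, Rational(-1, 51720)) = Rational(1717, 2155)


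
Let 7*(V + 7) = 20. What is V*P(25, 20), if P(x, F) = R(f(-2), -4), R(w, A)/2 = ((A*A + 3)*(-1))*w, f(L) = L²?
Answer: 4408/7 ≈ 629.71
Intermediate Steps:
V = -29/7 (V = -7 + (⅐)*20 = -7 + 20/7 = -29/7 ≈ -4.1429)
R(w, A) = 2*w*(-3 - A²) (R(w, A) = 2*(((A*A + 3)*(-1))*w) = 2*(((A² + 3)*(-1))*w) = 2*(((3 + A²)*(-1))*w) = 2*((-3 - A²)*w) = 2*(w*(-3 - A²)) = 2*w*(-3 - A²))
P(x, F) = -152 (P(x, F) = -2*(-2)²*(3 + (-4)²) = -2*4*(3 + 16) = -2*4*19 = -152)
V*P(25, 20) = -29/7*(-152) = 4408/7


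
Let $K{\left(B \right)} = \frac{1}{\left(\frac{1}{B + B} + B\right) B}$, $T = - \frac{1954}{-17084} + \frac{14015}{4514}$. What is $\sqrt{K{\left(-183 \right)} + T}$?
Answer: $\frac{\sqrt{1341980866816949235780101}}{645653916413} \approx 1.7942$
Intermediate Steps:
$T = \frac{31031577}{9639647}$ ($T = \left(-1954\right) \left(- \frac{1}{17084}\right) + 14015 \cdot \frac{1}{4514} = \frac{977}{8542} + \frac{14015}{4514} = \frac{31031577}{9639647} \approx 3.2192$)
$K{\left(B \right)} = \frac{1}{B \left(B + \frac{1}{2 B}\right)}$ ($K{\left(B \right)} = \frac{1}{\left(\frac{1}{2 B} + B\right) B} = \frac{1}{\left(B + \frac{1}{2 B}\right) B} = \frac{1}{B \left(B + \frac{1}{2 B}\right)}$)
$\sqrt{K{\left(-183 \right)} + T} = \sqrt{\frac{2}{1 + 2 \left(-183\right)^{2}} + \frac{31031577}{9639647}} = \sqrt{\frac{2}{1 + 2 \cdot 33489} + \frac{31031577}{9639647}} = \sqrt{\frac{2}{1 + 66978} + \frac{31031577}{9639647}} = \sqrt{\frac{2}{66979} + \frac{31031577}{9639647}} = \sqrt{\frac{2078483275177}{645653916413}} = \frac{\sqrt{1341980866816949235780101}}{645653916413}$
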